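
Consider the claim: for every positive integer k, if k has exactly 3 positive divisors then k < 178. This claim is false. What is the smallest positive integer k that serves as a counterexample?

The first 6 eligible values, up to k = 169, all satisfy the conclusion.
k = 289: τ(289) = 3; 289 ≥ 178.
Hence k = 289 is a counterexample.

k = 289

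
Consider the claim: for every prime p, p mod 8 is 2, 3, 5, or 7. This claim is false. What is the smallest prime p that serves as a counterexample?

p = 17

We need the least prime p for which the claim fails.
For p = 2, 3, 5, 7, 11, 13 the conclusion holds.
p = 17: 17 mod 8 = 1 — not in {2, 3, 5, 7}.
Hence p = 17 is a counterexample.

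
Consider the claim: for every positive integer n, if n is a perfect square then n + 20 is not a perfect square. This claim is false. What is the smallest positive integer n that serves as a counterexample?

n = 1: 1 + 20 = 21, not a perfect square.
n = 4: 4 + 20 = 24, not a perfect square.
n = 9: 9 + 20 = 29, not a perfect square.
n = 16: 16 = 4² and 16 + 20 = 36 = 6².
So n = 16 is the smallest counterexample.

n = 16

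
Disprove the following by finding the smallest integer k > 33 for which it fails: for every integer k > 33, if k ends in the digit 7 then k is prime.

A counterexample is any integer k > 33 such that k ends in the digit 7 but k is not prime; we check each in order.
k = 37: 37 ends in 7 and is prime.
k = 47: 47 ends in 7 and is prime.
k = 57: 57 ends in 7; 57 = 3 × 19, composite.
Hence k = 57 is a counterexample.

k = 57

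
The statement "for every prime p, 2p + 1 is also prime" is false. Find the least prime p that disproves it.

p = 7

We need the least prime p for which 2p + 1 is not prime.
For p = 2, 3, 5 the conclusion holds.
p = 7: 2p + 1 = 15 = 3 × 5, not prime.
So p = 7 is the smallest counterexample.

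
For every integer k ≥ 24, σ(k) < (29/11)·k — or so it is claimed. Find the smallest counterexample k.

k = 60

A counterexample is any integer k ≥ 24 such that the claim fails; we check each in order.
For k = 24, 25, 26, 27, …, 57, 58, 59 the conclusion holds.
k = 60: σ(60) = 168; 168 ≥ 1740/11.
Hence k = 60 is a counterexample.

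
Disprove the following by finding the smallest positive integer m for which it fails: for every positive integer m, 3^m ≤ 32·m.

A counterexample is any positive integer m such that 3^m > 32·m; we check each in order.
For m = 1, 2, 3, 4 the conclusion holds.
m = 5: 3^m = 243 and 32·m = 160, so 243 > 160.

m = 5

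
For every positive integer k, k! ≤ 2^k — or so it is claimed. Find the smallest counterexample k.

We need the least positive integer k for which k! > 2^k.
k = 1: k! = 1 and 2^k = 2, so 1 ≤ 2.
k = 2: k! = 2 and 2^k = 4, so 2 ≤ 4.
k = 3: k! = 6 and 2^k = 8, so 6 ≤ 8.
k = 4: k! = 24 and 2^k = 16, so 24 > 16.
So k = 4 is the smallest counterexample.

k = 4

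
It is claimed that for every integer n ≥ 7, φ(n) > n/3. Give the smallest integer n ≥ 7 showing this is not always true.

The first 5 eligible values, up to n = 11, all satisfy the conclusion.
n = 12: φ(12) = 4 and 12/3 = 4, so φ(12) ≤ 12/3.
So n = 12 is the smallest counterexample.

n = 12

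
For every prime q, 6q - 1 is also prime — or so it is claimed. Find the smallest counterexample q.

For q = 2, 3, 5, 7 the conclusion holds.
q = 11: 6q - 1 = 65 = 5 × 13, not prime.
So q = 11 is the smallest counterexample.

q = 11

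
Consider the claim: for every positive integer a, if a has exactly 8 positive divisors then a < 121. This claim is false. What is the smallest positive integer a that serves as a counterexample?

a = 128

A counterexample is any positive integer a such that a has exactly 8 positive divisors but the claim fails; we check each in order.
For a = 24, 30, 40, 42, …, 105, 110, 114 the conclusion holds.
a = 128: τ(128) = 8; 128 ≥ 121.
Hence a = 128 is a counterexample.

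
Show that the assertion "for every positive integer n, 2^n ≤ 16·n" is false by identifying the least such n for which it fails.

Check each positive integer n in order until 2^n > 16·n.
For n = 1, 2, 3, 4, 5, 6 the conclusion holds.
n = 7: 2^n = 128 and 16·n = 112, so 128 > 112.
Hence n = 7 is a counterexample.

n = 7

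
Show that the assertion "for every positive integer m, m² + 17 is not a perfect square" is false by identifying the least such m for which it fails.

A counterexample is any positive integer m such that m² + 17 is a perfect square; we check each in order.
For m = 1, 2, 3, 4, 5, 6, 7 the conclusion holds.
m = 8: 8² + 17 = 81 = 9², a perfect square.
So m = 8 is the smallest counterexample.

m = 8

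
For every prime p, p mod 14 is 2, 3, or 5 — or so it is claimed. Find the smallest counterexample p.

p = 2: 2 mod 14 = 2.
p = 3: 3 mod 14 = 3.
p = 5: 5 mod 14 = 5.
p = 7: 7 mod 14 = 7 — not in {2, 3, 5}.
Hence p = 7 is a counterexample.

p = 7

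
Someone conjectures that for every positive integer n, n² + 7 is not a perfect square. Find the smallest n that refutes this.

n = 3

n = 1: 1² + 7 = 8, not a perfect square.
n = 2: 2² + 7 = 11, not a perfect square.
n = 3: 3² + 7 = 16 = 4², a perfect square.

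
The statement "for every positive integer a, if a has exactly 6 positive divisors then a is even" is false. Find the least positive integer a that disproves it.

We need the least positive integer a for which a has exactly 6 positive divisors but a is odd.
a = 12: divisors of 12: 1, 2, 3, 4, 6, 12; 12 is even.
a = 18: divisors of 18: 1, 2, 3, 6, 9, 18; 18 is even.
a = 20: divisors of 20: 1, 2, 4, 5, 10, 20; 20 is even.
a = 28: divisors of 28: 1, 2, 4, 7, 14, 28; 28 is even.
a = 32: divisors of 32: 1, 2, 4, 8, 16, 32; 32 is even.
a = 44: divisors of 44: 1, 2, 4, 11, 22, 44; 44 is even.
a = 45: divisors of 45: 1, 3, 5, 9, 15, 45; 45 is odd.

a = 45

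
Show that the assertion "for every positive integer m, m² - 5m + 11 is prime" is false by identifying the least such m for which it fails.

m = 7

A counterexample is any positive integer m such that m² - 5m + 11 is not prime; we check each in order.
m = 1: m² - 5m + 11 = 7, prime.
m = 2: m² - 5m + 11 = 5, prime.
m = 3: m² - 5m + 11 = 5, prime.
m = 4: m² - 5m + 11 = 7, prime.
m = 5: m² - 5m + 11 = 11, prime.
m = 6: m² - 5m + 11 = 17, prime.
m = 7: m² - 5m + 11 = 25 = 5 × 5, composite.
So m = 7 is the smallest counterexample.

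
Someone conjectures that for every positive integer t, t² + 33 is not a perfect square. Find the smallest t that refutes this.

t = 4

A counterexample is any positive integer t such that t² + 33 is a perfect square; we check each in order.
For t = 1, 2, 3 the conclusion holds.
t = 4: 4² + 33 = 49 = 7², a perfect square.
Hence t = 4 is a counterexample.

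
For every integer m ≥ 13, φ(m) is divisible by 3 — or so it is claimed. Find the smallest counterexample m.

We need the least integer m ≥ 13 for which φ(m) is not divisible by 3.
For m = 13, 14 the conclusion holds.
m = 15: φ(15) = 8; 8 mod 3 = 2.
So m = 15 is the smallest counterexample.

m = 15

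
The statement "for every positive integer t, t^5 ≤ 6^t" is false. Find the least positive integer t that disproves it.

t = 3

A counterexample is any positive integer t such that t^5 > 6^t; we check each in order.
t = 1: t^5 = 1 and 6^t = 6, so 1 ≤ 6.
t = 2: t^5 = 32 and 6^t = 36, so 32 ≤ 36.
t = 3: t^5 = 243 and 6^t = 216, so 243 > 216.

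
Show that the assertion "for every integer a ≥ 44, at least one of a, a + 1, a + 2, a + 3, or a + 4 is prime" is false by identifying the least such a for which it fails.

a = 48

Check each integer a ≥ 44 in order until a, a + 1, a + 2, a + 3, a + 4 are all composite.
The first 4 eligible values, up to a = 47, all satisfy the conclusion.
a = 48: 48 = 2 × 24; 49 = 7 × 7; 50 = 2 × 25; 51 = 3 × 17; 52 = 2 × 26 — all composite.
Thus a = 48 disproves the claim, and no smaller a works.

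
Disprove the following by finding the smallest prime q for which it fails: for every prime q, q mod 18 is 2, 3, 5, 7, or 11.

We need the least prime q for which the claim fails.
The first 5 eligible values, up to q = 11, all satisfy the conclusion.
q = 13: 13 mod 18 = 13 — not in {2, 3, 5, 7, 11}.
Thus q = 13 disproves the claim, and no smaller q works.

q = 13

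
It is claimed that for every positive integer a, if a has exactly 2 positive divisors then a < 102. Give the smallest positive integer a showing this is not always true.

a = 103

For a = 2, 3, 5, 7, …, 89, 97, 101 the conclusion holds.
a = 103: τ(103) = 2; 103 ≥ 102.
So a = 103 is the smallest counterexample.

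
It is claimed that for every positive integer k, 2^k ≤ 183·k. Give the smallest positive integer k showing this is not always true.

k = 11

A counterexample is any positive integer k such that 2^k > 183·k; we check each in order.
The first 10 eligible values, up to k = 10, all satisfy the conclusion.
k = 11: 2^k = 2048 and 183·k = 2013, so 2048 > 2013.
Hence k = 11 is a counterexample.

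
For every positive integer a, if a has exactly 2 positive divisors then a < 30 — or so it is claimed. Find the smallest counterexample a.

The first 10 eligible values, up to a = 29, all satisfy the conclusion.
a = 31: τ(31) = 2; 31 ≥ 30.
Hence a = 31 is a counterexample.

a = 31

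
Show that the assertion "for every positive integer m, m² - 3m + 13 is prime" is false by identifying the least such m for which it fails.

m = 12

The first 11 eligible values, up to m = 11, all satisfy the conclusion.
m = 12: m² - 3m + 13 = 121 = 11 × 11, composite.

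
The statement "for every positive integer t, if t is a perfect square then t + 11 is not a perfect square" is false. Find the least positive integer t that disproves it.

We need the least positive integer t for which t is a perfect square but t + 11 is a perfect square.
The first 4 eligible values, up to t = 16, all satisfy the conclusion.
t = 25: 25 = 5² and 25 + 11 = 36 = 6².

t = 25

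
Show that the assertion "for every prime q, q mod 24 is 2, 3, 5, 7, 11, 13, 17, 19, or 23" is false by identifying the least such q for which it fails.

q = 73

Check each prime q in order until the claim fails.
For q = 2, 3, 5, 7, …, 61, 67, 71 the conclusion holds.
q = 73: 73 mod 24 = 1 — not in {2, 3, 5, 7, 11, 13, 17, 19, 23}.
Thus q = 73 disproves the claim, and no smaller q works.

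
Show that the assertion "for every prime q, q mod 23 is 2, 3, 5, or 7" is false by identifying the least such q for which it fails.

For q = 2, 3, 5, 7 the conclusion holds.
q = 11: 11 mod 23 = 11 — not in {2, 3, 5, 7}.
Thus q = 11 disproves the claim, and no smaller q works.

q = 11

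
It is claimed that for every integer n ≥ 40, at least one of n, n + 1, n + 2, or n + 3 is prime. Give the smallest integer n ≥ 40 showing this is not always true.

n = 40: 41 is prime.
n = 41: 41 is prime.
n = 42: 43 is prime.
n = 43: 43 is prime.
n = 44: 47 is prime.
n = 45: 47 is prime.
n = 46: 47 is prime.
n = 47: 47 is prime.
n = 48: 48 = 2 × 24; 49 = 7 × 7; 50 = 2 × 25; 51 = 3 × 17 — all composite.

n = 48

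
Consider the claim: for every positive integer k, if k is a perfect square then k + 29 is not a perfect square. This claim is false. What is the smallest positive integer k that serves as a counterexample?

k = 196

We need the least positive integer k for which k is a perfect square but k + 29 is a perfect square.
For k = 1, 4, 9, 16, …, 121, 144, 169 the conclusion holds.
k = 196: 196 = 14² and 196 + 29 = 225 = 15².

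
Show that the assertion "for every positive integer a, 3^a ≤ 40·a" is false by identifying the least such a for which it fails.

a = 5

The first 4 eligible values, up to a = 4, all satisfy the conclusion.
a = 5: 3^a = 243 and 40·a = 200, so 243 > 200.
So a = 5 is the smallest counterexample.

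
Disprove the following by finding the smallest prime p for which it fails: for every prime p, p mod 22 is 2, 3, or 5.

Check each prime p in order until the claim fails.
p = 2: 2 mod 22 = 2.
p = 3: 3 mod 22 = 3.
p = 5: 5 mod 22 = 5.
p = 7: 7 mod 22 = 7 — not in {2, 3, 5}.

p = 7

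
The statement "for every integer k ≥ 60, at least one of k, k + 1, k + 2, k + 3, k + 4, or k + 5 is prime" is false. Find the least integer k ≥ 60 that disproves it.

k = 90

For k = 60, 61, 62, 63, …, 87, 88, 89 the conclusion holds.
k = 90: 90 = 2 × 45; 91 = 7 × 13; 92 = 2 × 46; 93 = 3 × 31; 94 = 2 × 47; 95 = 5 × 19 — all composite.
So k = 90 is the smallest counterexample.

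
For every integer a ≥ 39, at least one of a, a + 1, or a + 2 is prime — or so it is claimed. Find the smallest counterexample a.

We need the least integer a ≥ 39 for which a, a + 1, a + 2 are all composite.
The first 5 eligible values, up to a = 43, all satisfy the conclusion.
a = 44: 44 = 2 × 22; 45 = 3 × 15; 46 = 2 × 23 — all composite.
So a = 44 is the smallest counterexample.

a = 44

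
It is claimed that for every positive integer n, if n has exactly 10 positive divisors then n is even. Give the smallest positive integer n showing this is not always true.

Check each positive integer n in order until n has exactly 10 positive divisors but n is odd.
For n = 48, 80, 112, 162, 176, 208, 272, 304, 368 the conclusion holds.
n = 405: divisors of 405: 10 divisors; 405 is odd.

n = 405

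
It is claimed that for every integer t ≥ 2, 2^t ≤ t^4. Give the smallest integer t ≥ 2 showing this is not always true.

t = 17

A counterexample is any integer t ≥ 2 such that 2^t > t^4; we check each in order.
For t = 2, 3, 4, 5, …, 14, 15, 16 the conclusion holds.
t = 17: 2^t = 131072 and t^4 = 83521, so 131072 > 83521.
Thus t = 17 disproves the claim, and no smaller t works.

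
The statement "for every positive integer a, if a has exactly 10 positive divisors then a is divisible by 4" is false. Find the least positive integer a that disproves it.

a = 162

Check each positive integer a in order until a has exactly 10 positive divisors but a is not divisible by 4.
For a = 48, 80, 112 the conclusion holds.
a = 162: τ(162) = 10; 162 mod 4 = 2.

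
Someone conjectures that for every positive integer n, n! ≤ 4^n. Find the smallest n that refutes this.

n = 9

Check each positive integer n in order until n! > 4^n.
n = 1: n! = 1 and 4^n = 4, so 1 ≤ 4.
n = 2: n! = 2 and 4^n = 16, so 2 ≤ 16.
n = 3: n! = 6 and 4^n = 64, so 6 ≤ 64.
n = 4: n! = 24 and 4^n = 256, so 24 ≤ 256.
n = 5: n! = 120 and 4^n = 1024, so 120 ≤ 1024.
n = 6: n! = 720 and 4^n = 4096, so 720 ≤ 4096.
n = 7: n! = 5040 and 4^n = 16384, so 5040 ≤ 16384.
n = 8: n! = 40320 and 4^n = 65536, so 40320 ≤ 65536.
n = 9: n! = 362880 and 4^n = 262144, so 362880 > 262144.
Hence n = 9 is a counterexample.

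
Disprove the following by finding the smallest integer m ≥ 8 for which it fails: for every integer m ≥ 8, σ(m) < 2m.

m = 12

Check each integer m ≥ 8 in order until the claim fails.
The first 4 eligible values, up to m = 11, all satisfy the conclusion.
m = 12: σ(12) = 28; 28 ≥ 24.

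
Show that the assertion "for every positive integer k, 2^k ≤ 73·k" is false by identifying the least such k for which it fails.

k = 10

For k = 1, 2, 3, 4, 5, 6, 7, 8, 9 the conclusion holds.
k = 10: 2^k = 1024 and 73·k = 730, so 1024 > 730.
Hence k = 10 is a counterexample.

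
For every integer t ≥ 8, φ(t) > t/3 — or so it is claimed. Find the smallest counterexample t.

t = 12

A counterexample is any integer t ≥ 8 such that the claim fails; we check each in order.
For t = 8, 9, 10, 11 the conclusion holds.
t = 12: φ(12) = 4 and 12/3 = 4, so φ(12) ≤ 12/3.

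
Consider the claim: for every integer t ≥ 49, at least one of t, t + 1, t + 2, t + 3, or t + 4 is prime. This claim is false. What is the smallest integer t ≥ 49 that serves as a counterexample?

t = 54

Check each integer t ≥ 49 in order until t, t + 1, t + 2, t + 3, t + 4 are all composite.
For t = 49, 50, 51, 52, 53 the conclusion holds.
t = 54: 54 = 2 × 27; 55 = 5 × 11; 56 = 2 × 28; 57 = 3 × 19; 58 = 2 × 29 — all composite.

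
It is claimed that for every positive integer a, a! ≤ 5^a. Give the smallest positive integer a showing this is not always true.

a = 12

Check each positive integer a in order until a! > 5^a.
For a = 1, 2, 3, 4, …, 9, 10, 11 the conclusion holds.
a = 12: a! = 479001600 and 5^a = 244140625, so 479001600 > 244140625.
Hence a = 12 is a counterexample.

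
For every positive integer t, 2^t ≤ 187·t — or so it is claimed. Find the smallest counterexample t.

For t = 1, 2, 3, 4, …, 9, 10, 11 the conclusion holds.
t = 12: 2^t = 4096 and 187·t = 2244, so 4096 > 2244.
So t = 12 is the smallest counterexample.

t = 12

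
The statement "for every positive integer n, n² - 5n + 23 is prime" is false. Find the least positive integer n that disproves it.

A counterexample is any positive integer n such that n² - 5n + 23 is not prime; we check each in order.
For n = 1, 2, 3, 4, …, 16, 17, 18 the conclusion holds.
n = 19: n² - 5n + 23 = 289 = 17 × 17, composite.
Thus n = 19 disproves the claim, and no smaller n works.

n = 19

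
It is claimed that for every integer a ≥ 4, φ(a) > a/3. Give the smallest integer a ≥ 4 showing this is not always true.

a = 6

Check each integer a ≥ 4 in order until the claim fails.
For a = 4, 5 the conclusion holds.
a = 6: φ(6) = 2 and 6/3 = 2, so φ(6) ≤ 6/3.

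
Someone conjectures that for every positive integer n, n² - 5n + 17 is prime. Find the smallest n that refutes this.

For n = 1, 2, 3, 4, …, 10, 11, 12 the conclusion holds.
n = 13: n² - 5n + 17 = 121 = 11 × 11, composite.

n = 13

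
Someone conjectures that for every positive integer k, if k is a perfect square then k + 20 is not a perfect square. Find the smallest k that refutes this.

k = 16

We need the least positive integer k for which k is a perfect square but k + 20 is a perfect square.
k = 1: 1 + 20 = 21, not a perfect square.
k = 4: 4 + 20 = 24, not a perfect square.
k = 9: 9 + 20 = 29, not a perfect square.
k = 16: 16 = 4² and 16 + 20 = 36 = 6².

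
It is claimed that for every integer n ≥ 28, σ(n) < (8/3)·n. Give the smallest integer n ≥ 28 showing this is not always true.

n = 60

We need the least integer n ≥ 28 for which the claim fails.
For n = 28, 29, 30, 31, …, 57, 58, 59 the conclusion holds.
n = 60: σ(60) = 168; 168 ≥ 160.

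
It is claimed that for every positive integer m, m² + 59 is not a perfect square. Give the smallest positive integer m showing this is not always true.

m = 29

For m = 1, 2, 3, 4, …, 26, 27, 28 the conclusion holds.
m = 29: 29² + 59 = 900 = 30², a perfect square.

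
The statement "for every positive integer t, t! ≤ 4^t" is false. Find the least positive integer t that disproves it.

t = 9

For t = 1, 2, 3, 4, 5, 6, 7, 8 the conclusion holds.
t = 9: t! = 362880 and 4^t = 262144, so 362880 > 262144.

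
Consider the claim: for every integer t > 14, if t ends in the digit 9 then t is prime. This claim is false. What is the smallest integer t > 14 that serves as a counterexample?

t = 39

Check each integer t > 14 in order until t ends in the digit 9 but t is not prime.
For t = 19, 29 the conclusion holds.
t = 39: 39 ends in 9; 39 = 3 × 13, composite.
So t = 39 is the smallest counterexample.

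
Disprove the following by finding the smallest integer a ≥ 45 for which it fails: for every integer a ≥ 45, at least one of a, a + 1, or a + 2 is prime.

a = 48

For a = 45, 46, 47 the conclusion holds.
a = 48: 48 = 2 × 24; 49 = 7 × 7; 50 = 2 × 25 — all composite.
Thus a = 48 disproves the claim, and no smaller a works.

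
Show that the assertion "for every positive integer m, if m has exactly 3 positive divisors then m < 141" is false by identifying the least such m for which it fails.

We need the least positive integer m for which m has exactly 3 positive divisors but the claim fails.
For m = 4, 9, 25, 49, 121 the conclusion holds.
m = 169: τ(169) = 3; 169 ≥ 141.
Hence m = 169 is a counterexample.

m = 169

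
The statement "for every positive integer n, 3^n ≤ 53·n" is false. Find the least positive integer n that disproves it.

Check each positive integer n in order until 3^n > 53·n.
n = 1: 3^n = 3 and 53·n = 53, so 3 ≤ 53.
n = 2: 3^n = 9 and 53·n = 106, so 9 ≤ 106.
n = 3: 3^n = 27 and 53·n = 159, so 27 ≤ 159.
n = 4: 3^n = 81 and 53·n = 212, so 81 ≤ 212.
n = 5: 3^n = 243 and 53·n = 265, so 243 ≤ 265.
n = 6: 3^n = 729 and 53·n = 318, so 729 > 318.

n = 6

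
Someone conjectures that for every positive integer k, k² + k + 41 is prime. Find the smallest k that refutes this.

Check each positive integer k in order until k² + k + 41 is not prime.
The first 39 eligible values, up to k = 39, all satisfy the conclusion.
k = 40: k² + k + 41 = 1681 = 41 × 41, composite.
Hence k = 40 is a counterexample.

k = 40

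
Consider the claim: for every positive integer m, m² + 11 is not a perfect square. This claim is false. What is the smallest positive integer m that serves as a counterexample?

A counterexample is any positive integer m such that m² + 11 is a perfect square; we check each in order.
m = 1: 1² + 11 = 12, not a perfect square.
m = 2: 2² + 11 = 15, not a perfect square.
m = 3: 3² + 11 = 20, not a perfect square.
m = 4: 4² + 11 = 27, not a perfect square.
m = 5: 5² + 11 = 36 = 6², a perfect square.
Hence m = 5 is a counterexample.

m = 5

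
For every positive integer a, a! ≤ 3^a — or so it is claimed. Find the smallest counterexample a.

A counterexample is any positive integer a such that a! > 3^a; we check each in order.
a = 1: a! = 1 and 3^a = 3, so 1 ≤ 3.
a = 2: a! = 2 and 3^a = 9, so 2 ≤ 9.
a = 3: a! = 6 and 3^a = 27, so 6 ≤ 27.
a = 4: a! = 24 and 3^a = 81, so 24 ≤ 81.
a = 5: a! = 120 and 3^a = 243, so 120 ≤ 243.
a = 6: a! = 720 and 3^a = 729, so 720 ≤ 729.
a = 7: a! = 5040 and 3^a = 2187, so 5040 > 2187.
So a = 7 is the smallest counterexample.

a = 7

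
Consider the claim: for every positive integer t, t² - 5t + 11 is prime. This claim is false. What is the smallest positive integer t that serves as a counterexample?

t = 1: t² - 5t + 11 = 7, prime.
t = 2: t² - 5t + 11 = 5, prime.
t = 3: t² - 5t + 11 = 5, prime.
t = 4: t² - 5t + 11 = 7, prime.
t = 5: t² - 5t + 11 = 11, prime.
t = 6: t² - 5t + 11 = 17, prime.
t = 7: t² - 5t + 11 = 25 = 5 × 5, composite.
So t = 7 is the smallest counterexample.

t = 7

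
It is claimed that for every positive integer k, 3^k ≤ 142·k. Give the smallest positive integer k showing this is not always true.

k = 7

A counterexample is any positive integer k such that 3^k > 142·k; we check each in order.
The first 6 eligible values, up to k = 6, all satisfy the conclusion.
k = 7: 3^k = 2187 and 142·k = 994, so 2187 > 994.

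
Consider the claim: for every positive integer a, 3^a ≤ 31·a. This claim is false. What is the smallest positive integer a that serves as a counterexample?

a = 5

A counterexample is any positive integer a such that 3^a > 31·a; we check each in order.
The first 4 eligible values, up to a = 4, all satisfy the conclusion.
a = 5: 3^a = 243 and 31·a = 155, so 243 > 155.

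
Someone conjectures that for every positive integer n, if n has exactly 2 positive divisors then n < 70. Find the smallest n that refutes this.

n = 71

The first 19 eligible values, up to n = 67, all satisfy the conclusion.
n = 71: τ(71) = 2; 71 ≥ 70.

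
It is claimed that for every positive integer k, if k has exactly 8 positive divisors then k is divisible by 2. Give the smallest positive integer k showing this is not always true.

Check each positive integer k in order until k has exactly 8 positive divisors but k is not divisible by 2.
For k = 24, 30, 40, 42, …, 88, 102, 104 the conclusion holds.
k = 105: τ(105) = 8; 105 mod 2 = 1.

k = 105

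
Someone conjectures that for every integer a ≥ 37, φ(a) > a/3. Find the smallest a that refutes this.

a = 42

A counterexample is any integer a ≥ 37 such that the claim fails; we check each in order.
a = 37: φ(37) = 36 and 37/3 = 37/3, so φ(37) > 37/3.
a = 38: φ(38) = 18 and 38/3 = 38/3, so φ(38) > 38/3.
a = 39: φ(39) = 24 and 39/3 = 13, so φ(39) > 39/3.
a = 40: φ(40) = 16 and 40/3 = 40/3, so φ(40) > 40/3.
a = 41: φ(41) = 40 and 41/3 = 41/3, so φ(41) > 41/3.
a = 42: φ(42) = 12 and 42/3 = 14, so φ(42) ≤ 42/3.
So a = 42 is the smallest counterexample.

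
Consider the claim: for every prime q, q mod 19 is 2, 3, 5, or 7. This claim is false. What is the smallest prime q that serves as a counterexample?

q = 11

We need the least prime q for which the claim fails.
q = 2: 2 mod 19 = 2.
q = 3: 3 mod 19 = 3.
q = 5: 5 mod 19 = 5.
q = 7: 7 mod 19 = 7.
q = 11: 11 mod 19 = 11 — not in {2, 3, 5, 7}.
Hence q = 11 is a counterexample.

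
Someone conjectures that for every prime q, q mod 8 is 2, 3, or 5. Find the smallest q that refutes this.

q = 7

Check each prime q in order until the claim fails.
q = 2: 2 mod 8 = 2.
q = 3: 3 mod 8 = 3.
q = 5: 5 mod 8 = 5.
q = 7: 7 mod 8 = 7 — not in {2, 3, 5}.
So q = 7 is the smallest counterexample.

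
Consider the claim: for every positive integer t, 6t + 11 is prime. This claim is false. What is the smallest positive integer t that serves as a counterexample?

For t = 1, 2, 3 the conclusion holds.
t = 4: 6t + 11 = 35 = 5 × 7, composite.
Hence t = 4 is a counterexample.

t = 4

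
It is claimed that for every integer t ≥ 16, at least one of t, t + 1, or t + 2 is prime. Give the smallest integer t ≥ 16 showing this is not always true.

t = 20

We need the least integer t ≥ 16 for which t, t + 1, t + 2 are all composite.
For t = 16, 17, 18, 19 the conclusion holds.
t = 20: 20 = 2 × 10; 21 = 3 × 7; 22 = 2 × 11 — all composite.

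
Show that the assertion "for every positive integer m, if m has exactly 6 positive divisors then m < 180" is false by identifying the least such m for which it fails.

We need the least positive integer m for which m has exactly 6 positive divisors but the claim fails.
For m = 12, 18, 20, 28, …, 171, 172, 175 the conclusion holds.
m = 188: τ(188) = 6; 188 ≥ 180.

m = 188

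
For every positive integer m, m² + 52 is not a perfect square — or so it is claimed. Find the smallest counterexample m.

m = 12

Check each positive integer m in order until m² + 52 is a perfect square.
For m = 1, 2, 3, 4, …, 9, 10, 11 the conclusion holds.
m = 12: 12² + 52 = 196 = 14², a perfect square.
Thus m = 12 disproves the claim, and no smaller m works.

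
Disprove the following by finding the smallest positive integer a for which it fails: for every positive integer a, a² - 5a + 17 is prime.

a = 13

A counterexample is any positive integer a such that a² - 5a + 17 is not prime; we check each in order.
For a = 1, 2, 3, 4, …, 10, 11, 12 the conclusion holds.
a = 13: a² - 5a + 17 = 121 = 11 × 11, composite.
So a = 13 is the smallest counterexample.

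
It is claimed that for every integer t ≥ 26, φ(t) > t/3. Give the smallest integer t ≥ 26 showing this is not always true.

We need the least integer t ≥ 26 for which the claim fails.
The first 4 eligible values, up to t = 29, all satisfy the conclusion.
t = 30: φ(30) = 8 and 30/3 = 10, so φ(30) ≤ 30/3.
So t = 30 is the smallest counterexample.

t = 30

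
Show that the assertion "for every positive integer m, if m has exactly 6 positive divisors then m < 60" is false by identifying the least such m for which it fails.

We need the least positive integer m for which m has exactly 6 positive divisors but the claim fails.
For m = 12, 18, 20, 28, 32, 44, 45, 50, 52 the conclusion holds.
m = 63: τ(63) = 6; 63 ≥ 60.
Thus m = 63 disproves the claim, and no smaller m works.

m = 63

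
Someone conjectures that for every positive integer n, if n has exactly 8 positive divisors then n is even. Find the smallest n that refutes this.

The first 12 eligible values, up to n = 104, all satisfy the conclusion.
n = 105: divisors of 105: 1, 3, 5, 7, 15, 21, 35, 105; 105 is odd.

n = 105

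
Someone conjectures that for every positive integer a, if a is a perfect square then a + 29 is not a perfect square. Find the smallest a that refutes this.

For a = 1, 4, 9, 16, …, 121, 144, 169 the conclusion holds.
a = 196: 196 = 14² and 196 + 29 = 225 = 15².

a = 196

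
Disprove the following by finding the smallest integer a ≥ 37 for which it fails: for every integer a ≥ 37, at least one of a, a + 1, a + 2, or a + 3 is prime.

The first 11 eligible values, up to a = 47, all satisfy the conclusion.
a = 48: 48 = 2 × 24; 49 = 7 × 7; 50 = 2 × 25; 51 = 3 × 17 — all composite.

a = 48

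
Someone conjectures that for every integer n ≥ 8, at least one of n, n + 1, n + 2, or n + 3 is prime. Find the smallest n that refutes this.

n = 24

A counterexample is any integer n ≥ 8 such that n, n + 1, n + 2, n + 3 are all composite; we check each in order.
For n = 8, 9, 10, 11, …, 21, 22, 23 the conclusion holds.
n = 24: 24 = 2 × 12; 25 = 5 × 5; 26 = 2 × 13; 27 = 3 × 9 — all composite.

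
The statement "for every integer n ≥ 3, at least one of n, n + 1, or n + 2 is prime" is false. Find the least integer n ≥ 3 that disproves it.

n = 8

A counterexample is any integer n ≥ 3 such that n, n + 1, n + 2 are all composite; we check each in order.
For n = 3, 4, 5, 6, 7 the conclusion holds.
n = 8: 8 = 2 × 4; 9 = 3 × 3; 10 = 2 × 5 — all composite.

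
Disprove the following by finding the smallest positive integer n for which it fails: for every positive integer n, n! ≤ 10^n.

The first 24 eligible values, up to n = 24, all satisfy the conclusion.
n = 25: n! = 15511210043330985984000000 and 10^n = 10000000000000000000000000, so 15511210043330985984000000 > 10000000000000000000000000.

n = 25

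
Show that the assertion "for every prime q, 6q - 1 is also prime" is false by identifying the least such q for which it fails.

Check each prime q in order until 6q - 1 is not prime.
The first 4 eligible values, up to q = 7, all satisfy the conclusion.
q = 11: 6q - 1 = 65 = 5 × 13, not prime.

q = 11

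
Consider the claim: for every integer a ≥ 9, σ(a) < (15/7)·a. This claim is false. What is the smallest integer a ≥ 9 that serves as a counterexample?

We need the least integer a ≥ 9 for which the claim fails.
For a = 9, 10, 11 the conclusion holds.
a = 12: σ(12) = 28; 28 ≥ 180/7.

a = 12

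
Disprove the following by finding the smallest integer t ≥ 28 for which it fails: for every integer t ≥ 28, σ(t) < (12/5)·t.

t = 30

We need the least integer t ≥ 28 for which the claim fails.
For t = 28, 29 the conclusion holds.
t = 30: σ(30) = 72; 72 ≥ 72.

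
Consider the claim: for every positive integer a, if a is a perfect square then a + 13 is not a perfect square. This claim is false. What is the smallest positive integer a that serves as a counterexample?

A counterexample is any positive integer a such that a is a perfect square but a + 13 is a perfect square; we check each in order.
For a = 1, 4, 9, 16, 25 the conclusion holds.
a = 36: 36 = 6² and 36 + 13 = 49 = 7².

a = 36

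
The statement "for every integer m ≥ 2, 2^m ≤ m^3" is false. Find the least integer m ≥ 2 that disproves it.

m = 10

m = 2: 2^m = 4 and m^3 = 8, so 4 ≤ 8.
m = 3: 2^m = 8 and m^3 = 27, so 8 ≤ 27.
m = 4: 2^m = 16 and m^3 = 64, so 16 ≤ 64.
m = 5: 2^m = 32 and m^3 = 125, so 32 ≤ 125.
m = 6: 2^m = 64 and m^3 = 216, so 64 ≤ 216.
m = 7: 2^m = 128 and m^3 = 343, so 128 ≤ 343.
m = 8: 2^m = 256 and m^3 = 512, so 256 ≤ 512.
m = 9: 2^m = 512 and m^3 = 729, so 512 ≤ 729.
m = 10: 2^m = 1024 and m^3 = 1000, so 1024 > 1000.
So m = 10 is the smallest counterexample.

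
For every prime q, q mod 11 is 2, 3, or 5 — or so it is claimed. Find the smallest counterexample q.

We need the least prime q for which the claim fails.
For q = 2, 3, 5 the conclusion holds.
q = 7: 7 mod 11 = 7 — not in {2, 3, 5}.
Thus q = 7 disproves the claim, and no smaller q works.

q = 7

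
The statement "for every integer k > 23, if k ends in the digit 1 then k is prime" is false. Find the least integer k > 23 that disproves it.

k = 51

k = 31: 31 ends in 1 and is prime.
k = 41: 41 ends in 1 and is prime.
k = 51: 51 ends in 1; 51 = 3 × 17, composite.
Thus k = 51 disproves the claim, and no smaller k works.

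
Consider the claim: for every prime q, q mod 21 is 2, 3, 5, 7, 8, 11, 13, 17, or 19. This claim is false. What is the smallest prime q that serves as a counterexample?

We need the least prime q for which the claim fails.
For q = 2, 3, 5, 7, 11, 13, 17, 19, 23, 29 the conclusion holds.
q = 31: 31 mod 21 = 10 — not in {2, 3, 5, 7, 8, 11, 13, 17, 19}.
Hence q = 31 is a counterexample.

q = 31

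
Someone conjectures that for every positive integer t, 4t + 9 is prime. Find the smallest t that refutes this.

t = 3

t = 1: 4t + 9 = 13, prime.
t = 2: 4t + 9 = 17, prime.
t = 3: 4t + 9 = 21 = 3 × 7, composite.
So t = 3 is the smallest counterexample.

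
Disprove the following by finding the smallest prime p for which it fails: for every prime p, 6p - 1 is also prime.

p = 11

A counterexample is any prime p such that 6p - 1 is not prime; we check each in order.
For p = 2, 3, 5, 7 the conclusion holds.
p = 11: 6p - 1 = 65 = 5 × 13, not prime.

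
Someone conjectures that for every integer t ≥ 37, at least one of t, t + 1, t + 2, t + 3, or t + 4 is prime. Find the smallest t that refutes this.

t = 48

For t = 37, 38, 39, 40, …, 45, 46, 47 the conclusion holds.
t = 48: 48 = 2 × 24; 49 = 7 × 7; 50 = 2 × 25; 51 = 3 × 17; 52 = 2 × 26 — all composite.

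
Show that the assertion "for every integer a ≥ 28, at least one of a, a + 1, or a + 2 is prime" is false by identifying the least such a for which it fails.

a = 32

A counterexample is any integer a ≥ 28 such that a, a + 1, a + 2 are all composite; we check each in order.
The first 4 eligible values, up to a = 31, all satisfy the conclusion.
a = 32: 32 = 2 × 16; 33 = 3 × 11; 34 = 2 × 17 — all composite.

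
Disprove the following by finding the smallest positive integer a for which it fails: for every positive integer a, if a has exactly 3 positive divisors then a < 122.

a = 169

Check each positive integer a in order until a has exactly 3 positive divisors but the claim fails.
a = 4: τ(4) = 3; 4 < 122.
a = 9: τ(9) = 3; 9 < 122.
a = 25: τ(25) = 3; 25 < 122.
a = 49: τ(49) = 3; 49 < 122.
a = 121: τ(121) = 3; 121 < 122.
a = 169: τ(169) = 3; 169 ≥ 122.
Hence a = 169 is a counterexample.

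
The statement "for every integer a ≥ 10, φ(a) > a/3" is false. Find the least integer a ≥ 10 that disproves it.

a = 10: φ(10) = 4 and 10/3 = 10/3, so φ(10) > 10/3.
a = 11: φ(11) = 10 and 11/3 = 11/3, so φ(11) > 11/3.
a = 12: φ(12) = 4 and 12/3 = 4, so φ(12) ≤ 12/3.
So a = 12 is the smallest counterexample.

a = 12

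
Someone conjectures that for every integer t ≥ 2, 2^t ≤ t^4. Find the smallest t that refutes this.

t = 17

Check each integer t ≥ 2 in order until 2^t > t^4.
For t = 2, 3, 4, 5, …, 14, 15, 16 the conclusion holds.
t = 17: 2^t = 131072 and t^4 = 83521, so 131072 > 83521.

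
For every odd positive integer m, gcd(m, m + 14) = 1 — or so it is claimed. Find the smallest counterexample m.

m = 7

Check each odd positive integer m in order until gcd(m, m + 14) > 1.
For m = 1, 3, 5 the conclusion holds.
m = 7: gcd(7, 21) = 7.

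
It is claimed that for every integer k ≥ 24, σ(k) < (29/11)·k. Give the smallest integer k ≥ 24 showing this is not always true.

Check each integer k ≥ 24 in order until the claim fails.
For k = 24, 25, 26, 27, …, 57, 58, 59 the conclusion holds.
k = 60: σ(60) = 168; 168 ≥ 1740/11.

k = 60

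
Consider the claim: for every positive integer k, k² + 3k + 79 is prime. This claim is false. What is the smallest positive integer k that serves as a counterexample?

k = 5

We need the least positive integer k for which k² + 3k + 79 is not prime.
For k = 1, 2, 3, 4 the conclusion holds.
k = 5: k² + 3k + 79 = 119 = 7 × 17, composite.
Thus k = 5 disproves the claim, and no smaller k works.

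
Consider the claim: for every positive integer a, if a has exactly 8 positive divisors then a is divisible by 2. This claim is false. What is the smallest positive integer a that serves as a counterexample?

Check each positive integer a in order until a has exactly 8 positive divisors but a is not divisible by 2.
For a = 24, 30, 40, 42, …, 88, 102, 104 the conclusion holds.
a = 105: τ(105) = 8; 105 mod 2 = 1.

a = 105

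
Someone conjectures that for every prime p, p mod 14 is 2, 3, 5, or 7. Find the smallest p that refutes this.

p = 11

A counterexample is any prime p such that the claim fails; we check each in order.
The first 4 eligible values, up to p = 7, all satisfy the conclusion.
p = 11: 11 mod 14 = 11 — not in {2, 3, 5, 7}.
Thus p = 11 disproves the claim, and no smaller p works.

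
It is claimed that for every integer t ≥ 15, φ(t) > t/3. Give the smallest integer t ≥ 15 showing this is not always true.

A counterexample is any integer t ≥ 15 such that the claim fails; we check each in order.
For t = 15, 16, 17 the conclusion holds.
t = 18: φ(18) = 6 and 18/3 = 6, so φ(18) ≤ 18/3.

t = 18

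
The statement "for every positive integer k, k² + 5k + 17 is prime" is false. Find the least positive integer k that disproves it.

k = 8

k = 1: k² + 5k + 17 = 23, prime.
k = 2: k² + 5k + 17 = 31, prime.
k = 3: k² + 5k + 17 = 41, prime.
k = 4: k² + 5k + 17 = 53, prime.
k = 5: k² + 5k + 17 = 67, prime.
k = 6: k² + 5k + 17 = 83, prime.
k = 7: k² + 5k + 17 = 101, prime.
k = 8: k² + 5k + 17 = 121 = 11 × 11, composite.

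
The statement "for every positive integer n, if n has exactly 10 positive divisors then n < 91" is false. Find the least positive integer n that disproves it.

Check each positive integer n in order until n has exactly 10 positive divisors but the claim fails.
n = 48: τ(48) = 10; 48 < 91.
n = 80: τ(80) = 10; 80 < 91.
n = 112: τ(112) = 10; 112 ≥ 91.

n = 112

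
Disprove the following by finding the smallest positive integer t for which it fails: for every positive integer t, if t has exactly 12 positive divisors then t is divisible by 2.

t = 315

A counterexample is any positive integer t such that t has exactly 12 positive divisors but t is not divisible by 2; we check each in order.
The first 24 eligible values, up to t = 308, all satisfy the conclusion.
t = 315: τ(315) = 12; 315 mod 2 = 1.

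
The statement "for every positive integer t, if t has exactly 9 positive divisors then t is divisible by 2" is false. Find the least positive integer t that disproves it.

t = 225

t = 36: τ(36) = 9; 36 mod 2 = 0.
t = 100: τ(100) = 9; 100 mod 2 = 0.
t = 196: τ(196) = 9; 196 mod 2 = 0.
t = 225: τ(225) = 9; 225 mod 2 = 1.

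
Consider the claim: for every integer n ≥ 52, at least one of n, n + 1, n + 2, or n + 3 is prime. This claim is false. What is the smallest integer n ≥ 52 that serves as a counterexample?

n = 52: 53 is prime.
n = 53: 53 is prime.
n = 54: 54 = 2 × 27; 55 = 5 × 11; 56 = 2 × 28; 57 = 3 × 19 — all composite.

n = 54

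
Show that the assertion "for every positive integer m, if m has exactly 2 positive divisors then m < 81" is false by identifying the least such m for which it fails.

Check each positive integer m in order until m has exactly 2 positive divisors but the claim fails.
The first 22 eligible values, up to m = 79, all satisfy the conclusion.
m = 83: τ(83) = 2; 83 ≥ 81.
So m = 83 is the smallest counterexample.

m = 83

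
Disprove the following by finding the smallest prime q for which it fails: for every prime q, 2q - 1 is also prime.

q = 5

Check each prime q in order until 2q - 1 is not prime.
For q = 2, 3 the conclusion holds.
q = 5: 2q - 1 = 9 = 3 × 3, not prime.
So q = 5 is the smallest counterexample.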